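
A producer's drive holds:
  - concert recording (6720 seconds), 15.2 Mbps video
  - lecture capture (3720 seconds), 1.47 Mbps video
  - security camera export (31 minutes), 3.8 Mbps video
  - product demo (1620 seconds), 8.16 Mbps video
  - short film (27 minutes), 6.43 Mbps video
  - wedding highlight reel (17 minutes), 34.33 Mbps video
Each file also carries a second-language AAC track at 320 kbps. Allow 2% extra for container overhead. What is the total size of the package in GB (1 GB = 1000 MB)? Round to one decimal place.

Audio: 320 kbps = 0.320 Mbps.
concert recording: 15.520 Mbps × 6720 s × 1.02 = 106380.3 Mb
lecture capture: 1.790 Mbps × 3720 s × 1.02 = 6792.0 Mb
security camera export: 4.120 Mbps × 1860 s × 1.02 = 7816.5 Mb
product demo: 8.480 Mbps × 1620 s × 1.02 = 14012.4 Mb
short film: 6.750 Mbps × 1620 s × 1.02 = 11153.7 Mb
wedding highlight reel: 34.650 Mbps × 1020 s × 1.02 = 36049.9 Mb
Total: 182204.6 Mb = 22775.6 MB.
= 22.78 GB.

22.8 GB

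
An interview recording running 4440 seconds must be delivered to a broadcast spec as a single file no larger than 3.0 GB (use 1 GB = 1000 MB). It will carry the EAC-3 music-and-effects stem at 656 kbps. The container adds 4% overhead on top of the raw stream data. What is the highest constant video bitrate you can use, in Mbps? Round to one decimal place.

Budget: 3.0 GB = 24000.0 Mb.
Stream payload after overhead: 24000.0 / 1.04 = 23076.9 Mb.
Total bitrate budget: 23076.9 Mb / 4440 s = 5.198 Mbps.
Audio: 656 kbps = 0.656 Mbps.
Video: 5.198 − 0.656 = 4.542 Mbps.

4.5 Mbps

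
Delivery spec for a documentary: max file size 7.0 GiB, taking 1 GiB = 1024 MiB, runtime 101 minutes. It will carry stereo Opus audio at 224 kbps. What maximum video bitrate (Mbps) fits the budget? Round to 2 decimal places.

9.70 Mbps

Budget: 7.0 GiB = 60129.5 Mb.
101 min = 6060 s
Total bitrate budget: 60129.5 Mb / 6060 s = 9.922 Mbps.
Audio: 224 kbps = 0.224 Mbps.
Video: 9.922 − 0.224 = 9.698 Mbps.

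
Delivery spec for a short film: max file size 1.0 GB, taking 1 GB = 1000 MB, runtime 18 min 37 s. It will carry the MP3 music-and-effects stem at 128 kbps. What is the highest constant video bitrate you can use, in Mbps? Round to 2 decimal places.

7.03 Mbps

Budget: 1.0 GB = 8000.0 Mb.
18 min 37 s = 1117 s
Total bitrate budget: 8000.0 Mb / 1117 s = 7.162 Mbps.
Audio: 128 kbps = 0.128 Mbps.
Video: 7.162 − 0.128 = 7.034 Mbps.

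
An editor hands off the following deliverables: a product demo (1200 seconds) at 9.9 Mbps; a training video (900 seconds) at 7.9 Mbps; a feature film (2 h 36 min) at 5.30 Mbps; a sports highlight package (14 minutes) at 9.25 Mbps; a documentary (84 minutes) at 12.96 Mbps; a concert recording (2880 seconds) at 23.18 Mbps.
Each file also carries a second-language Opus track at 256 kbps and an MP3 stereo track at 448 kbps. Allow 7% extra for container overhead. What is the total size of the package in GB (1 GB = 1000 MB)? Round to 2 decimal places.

Audio total: 256 + 448 = 704 kbps = 0.704 Mbps.
product demo: 10.604 Mbps × 1200 s × 1.07 = 13615.5 Mb
training video: 8.604 Mbps × 900 s × 1.07 = 8285.7 Mb
feature film: 6.004 Mbps × 9360 s × 1.07 = 60131.3 Mb
sports highlight package: 9.954 Mbps × 840 s × 1.07 = 8946.7 Mb
documentary: 13.664 Mbps × 5040 s × 1.07 = 73687.2 Mb
concert recording: 23.884 Mbps × 2880 s × 1.07 = 73600.9 Mb
Total: 238267.3 Mb = 29783.4 MB.
= 29.78 GB.

29.78 GB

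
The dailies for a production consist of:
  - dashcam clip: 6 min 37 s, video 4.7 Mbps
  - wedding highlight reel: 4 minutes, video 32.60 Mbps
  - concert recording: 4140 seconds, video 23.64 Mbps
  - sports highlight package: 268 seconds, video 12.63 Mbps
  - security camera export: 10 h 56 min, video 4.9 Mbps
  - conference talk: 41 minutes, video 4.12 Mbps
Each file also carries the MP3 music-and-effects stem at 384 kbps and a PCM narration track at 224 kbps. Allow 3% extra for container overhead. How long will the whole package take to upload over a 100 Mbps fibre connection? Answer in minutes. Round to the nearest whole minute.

59 minutes

Audio total: 384 + 224 = 608 kbps = 0.608 Mbps.
dashcam clip: 5.308 Mbps × 397 s × 1.03 = 2170.5 Mb
wedding highlight reel: 33.208 Mbps × 240 s × 1.03 = 8209.0 Mb
concert recording: 24.248 Mbps × 4140 s × 1.03 = 103398.3 Mb
sports highlight package: 13.238 Mbps × 268 s × 1.03 = 3654.2 Mb
security camera export: 5.508 Mbps × 39360 s × 1.03 = 223298.7 Mb
conference talk: 4.728 Mbps × 2460 s × 1.03 = 11979.8 Mb
Total: 352710.6 Mb = 44088.8 MB.
At 100 Mbps: 352710.6 / 100 = 3527 s ≈ 58.8 minutes.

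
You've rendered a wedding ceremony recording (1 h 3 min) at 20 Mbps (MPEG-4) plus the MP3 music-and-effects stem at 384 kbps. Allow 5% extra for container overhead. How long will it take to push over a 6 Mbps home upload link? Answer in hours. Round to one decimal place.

3.7 hours

1 h 3 min = 63 min = 3780 s
Audio: 384 kbps = 0.384 Mbps.
Total bitrate: 20.384 Mbps.
File: 20.384 Mbps × 3780 s = 77051.5 Mb.
With 5% container overhead: ×1.05. → 80904.1 Mb.
At 6 Mbps: 80904.1 / 6 = 13484.0 s ≈ 3.75 hours.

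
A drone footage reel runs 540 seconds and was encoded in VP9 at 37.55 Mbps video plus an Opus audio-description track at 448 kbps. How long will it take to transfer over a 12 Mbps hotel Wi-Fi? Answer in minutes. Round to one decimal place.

28.5 minutes

Audio: 448 kbps = 0.448 Mbps.
Total bitrate: 37.998 Mbps.
File: 37.998 Mbps × 540 s = 20518.9 Mb.
At 12 Mbps: 20518.9 / 12 = 1709.9 s ≈ 28.5 minutes.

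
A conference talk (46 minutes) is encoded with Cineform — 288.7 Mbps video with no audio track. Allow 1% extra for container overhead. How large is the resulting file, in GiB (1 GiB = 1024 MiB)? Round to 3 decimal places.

93.689 GiB

46 min = 2760 s
Total bitrate: 288.7 Mbps.
Stream data: 288.700 Mbps × 2760 s = 796812.0 Mb.
With 1% container overhead: ×1.01.
804,780 Mb = 100,597,515,000 bytes ÷ 1,073,741,824 = 93.69 GiB.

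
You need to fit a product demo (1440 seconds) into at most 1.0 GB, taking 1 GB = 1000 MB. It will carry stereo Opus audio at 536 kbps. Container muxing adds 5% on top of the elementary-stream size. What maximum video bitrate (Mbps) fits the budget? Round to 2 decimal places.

Budget: 1.0 GB = 8000.0 Mb.
Stream payload after overhead: 8000.0 / 1.05 = 7619.0 Mb.
Total bitrate budget: 7619.0 Mb / 1440 s = 5.291 Mbps.
Audio: 536 kbps = 0.536 Mbps.
Video: 5.291 − 0.536 = 4.755 Mbps.

4.76 Mbps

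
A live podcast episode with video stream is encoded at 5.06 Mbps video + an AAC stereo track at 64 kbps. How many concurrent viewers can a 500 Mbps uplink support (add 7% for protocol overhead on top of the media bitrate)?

Audio: 64 kbps = 0.064 Mbps.
Per-viewer media rate: 5.124 Mbps.
On the wire with 7% overhead: 5.483 Mbps.
500 Mbps = 500.0 Mbps; 500.0 / 5.483 = 91.20 → 91 viewers.

91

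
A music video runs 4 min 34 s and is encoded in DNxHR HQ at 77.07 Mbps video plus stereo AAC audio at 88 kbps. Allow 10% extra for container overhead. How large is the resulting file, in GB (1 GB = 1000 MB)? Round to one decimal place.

2.9 GB

4 min 34 s = 274 s
Audio: 88 kbps = 0.088 Mbps.
Total bitrate: 77.07 + 0.088 = 77.158 Mbps.
Stream data: 77.158 Mbps × 274 s = 21141.3 Mb.
With 10% container overhead: ×1.10.
23,255 Mb ÷ 8 = 2,907 MB → 2.907 GB.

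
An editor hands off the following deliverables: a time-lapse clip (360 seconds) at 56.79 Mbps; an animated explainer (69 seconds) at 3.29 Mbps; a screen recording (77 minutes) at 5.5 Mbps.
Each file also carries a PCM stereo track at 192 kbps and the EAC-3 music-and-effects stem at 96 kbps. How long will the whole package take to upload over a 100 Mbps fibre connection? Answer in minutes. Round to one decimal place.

Audio total: 192 + 96 = 288 kbps = 0.288 Mbps.
time-lapse clip: 57.078 Mbps × 360 s = 20548.1 Mb
animated explainer: 3.578 Mbps × 69 s = 246.9 Mb
screen recording: 5.788 Mbps × 4620 s = 26740.6 Mb
Total: 47535.5 Mb = 5941.9 MB.
At 100 Mbps: 47535.5 / 100 = 475 s ≈ 7.92 minutes.

7.9 minutes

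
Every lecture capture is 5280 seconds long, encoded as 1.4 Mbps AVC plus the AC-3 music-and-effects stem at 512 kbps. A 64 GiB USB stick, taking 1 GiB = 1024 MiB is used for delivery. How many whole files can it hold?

Audio: 512 kbps = 0.512 Mbps.
Total bitrate: 1.912 Mbps.
Per item: 1.912 Mbps × 5280 s = 10,095 Mb = 1,262 MB.
Capacity: 64 GiB = 549,756 Mb; 54.46 items → 54 complete.

54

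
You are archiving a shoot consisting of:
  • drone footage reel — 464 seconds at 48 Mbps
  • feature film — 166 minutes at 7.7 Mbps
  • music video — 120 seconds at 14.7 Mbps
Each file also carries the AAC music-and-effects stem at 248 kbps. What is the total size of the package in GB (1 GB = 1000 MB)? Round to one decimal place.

12.9 GB

Audio: 248 kbps = 0.248 Mbps.
drone footage reel: 48.248 Mbps × 464 s = 22387.1 Mb
feature film: 7.948 Mbps × 9960 s = 79162.1 Mb
music video: 14.948 Mbps × 120 s = 1793.8 Mb
Total: 103342.9 Mb = 12917.9 MB.
= 12.92 GB.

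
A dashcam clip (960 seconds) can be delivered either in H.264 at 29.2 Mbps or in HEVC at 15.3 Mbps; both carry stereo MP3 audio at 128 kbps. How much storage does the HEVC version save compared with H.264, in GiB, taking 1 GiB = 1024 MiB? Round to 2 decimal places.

1.55 GiB

Audio: 128 kbps = 0.128 Mbps.
H.264: 29.328 Mbps × 960 s = 28154.9 Mb = 3.278 GiB.
HEVC: 15.428 Mbps × 960 s = 14810.9 Mb = 1.724 GiB.
Saving: 3.278 − 1.724 = 1.553 GiB.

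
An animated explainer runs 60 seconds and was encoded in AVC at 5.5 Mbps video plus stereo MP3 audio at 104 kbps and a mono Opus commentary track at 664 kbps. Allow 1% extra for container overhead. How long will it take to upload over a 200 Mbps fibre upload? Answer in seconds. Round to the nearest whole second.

2 seconds

Audio total: 104 + 664 = 768 kbps = 0.768 Mbps.
Total bitrate: 6.268 Mbps.
File: 6.268 Mbps × 60 s = 376.1 Mb.
With 1% container overhead: ×1.01. → 379.8 Mb.
At 200 Mbps: 379.8 / 200 = 1.9 s ≈ 1.9 seconds.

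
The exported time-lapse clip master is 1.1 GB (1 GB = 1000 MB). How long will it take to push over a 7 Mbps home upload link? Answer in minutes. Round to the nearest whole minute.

File: 1.1 GB = 8800.0 Mb.
At 7 Mbps: 8800.0 / 7 = 1257.1 s ≈ 21 minutes.

21 minutes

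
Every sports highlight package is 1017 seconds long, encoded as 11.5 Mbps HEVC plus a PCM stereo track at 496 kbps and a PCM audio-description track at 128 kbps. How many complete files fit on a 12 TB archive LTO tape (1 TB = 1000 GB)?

Audio total: 496 + 128 = 624 kbps = 0.624 Mbps.
Total bitrate: 12.124 Mbps.
Per item: 12.124 Mbps × 1017 s = 12,330 Mb = 1,541 MB.
Capacity: 12 TB = 96,000,000 Mb; 7785.82 items → 7785 complete.

7785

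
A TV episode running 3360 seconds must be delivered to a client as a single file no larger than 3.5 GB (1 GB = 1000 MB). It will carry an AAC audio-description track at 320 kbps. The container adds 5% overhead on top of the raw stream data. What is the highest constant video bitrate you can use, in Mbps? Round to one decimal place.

Budget: 3.5 GB = 28000.0 Mb.
Stream payload after overhead: 28000.0 / 1.05 = 26666.7 Mb.
Total bitrate budget: 26666.7 Mb / 3360 s = 7.937 Mbps.
Audio: 320 kbps = 0.320 Mbps.
Video: 7.937 − 0.320 = 7.617 Mbps.

7.6 Mbps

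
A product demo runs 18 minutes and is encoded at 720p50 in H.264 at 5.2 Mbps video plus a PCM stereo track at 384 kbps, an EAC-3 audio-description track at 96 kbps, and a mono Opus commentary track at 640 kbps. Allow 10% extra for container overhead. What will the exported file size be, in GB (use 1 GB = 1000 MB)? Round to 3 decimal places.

18 min = 1080 s
Audio total: 384 + 96 + 640 = 1120 kbps = 1.120 Mbps.
Total bitrate: 5.2 + 1.120 = 6.320 Mbps.
Stream data: 6.320 Mbps × 1080 s = 6825.6 Mb.
With 10% container overhead: ×1.10.
7,508 Mb ÷ 8 = 938.5 MB → 0.9385 GB.

0.939 GB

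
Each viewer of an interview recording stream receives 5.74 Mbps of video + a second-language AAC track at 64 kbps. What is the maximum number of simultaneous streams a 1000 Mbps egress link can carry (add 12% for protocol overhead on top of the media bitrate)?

153

Audio: 64 kbps = 0.064 Mbps.
Per-viewer media rate: 5.804 Mbps.
On the wire with 12% overhead: 6.500 Mbps.
1000 Mbps = 1,000 Mbps; 1,000 / 6.500 = 153.83 → 153 viewers.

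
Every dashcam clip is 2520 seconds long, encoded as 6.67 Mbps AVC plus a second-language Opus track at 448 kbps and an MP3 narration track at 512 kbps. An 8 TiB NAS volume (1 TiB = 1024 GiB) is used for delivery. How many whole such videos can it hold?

Audio total: 448 + 512 = 960 kbps = 0.960 Mbps.
Total bitrate: 7.630 Mbps.
Per item: 7.630 Mbps × 2520 s = 19,228 Mb = 2,403 MB.
Capacity: 8 TiB = 70,368,744 Mb; 3659.78 items → 3659 complete.

3659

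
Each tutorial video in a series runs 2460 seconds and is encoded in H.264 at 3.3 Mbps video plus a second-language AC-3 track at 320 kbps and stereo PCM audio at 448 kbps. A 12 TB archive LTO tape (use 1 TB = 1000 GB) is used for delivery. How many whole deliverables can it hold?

Audio total: 320 + 448 = 768 kbps = 0.768 Mbps.
Total bitrate: 4.068 Mbps.
Per item: 4.068 Mbps × 2460 s = 10,007 Mb = 1,251 MB.
Capacity: 12 TB = 96,000,000 Mb; 9593.02 items → 9593 complete.

9593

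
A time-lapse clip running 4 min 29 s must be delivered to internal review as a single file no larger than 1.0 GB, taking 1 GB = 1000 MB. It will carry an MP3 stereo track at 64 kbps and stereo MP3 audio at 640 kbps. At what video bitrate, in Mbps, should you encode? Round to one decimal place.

29.0 Mbps

Budget: 1.0 GB = 8000.0 Mb.
4 min 29 s = 269 s
Total bitrate budget: 8000.0 Mb / 269 s = 29.740 Mbps.
Audio total: 64 + 640 = 704 kbps = 0.704 Mbps.
Video: 29.740 − 0.704 = 29.036 Mbps.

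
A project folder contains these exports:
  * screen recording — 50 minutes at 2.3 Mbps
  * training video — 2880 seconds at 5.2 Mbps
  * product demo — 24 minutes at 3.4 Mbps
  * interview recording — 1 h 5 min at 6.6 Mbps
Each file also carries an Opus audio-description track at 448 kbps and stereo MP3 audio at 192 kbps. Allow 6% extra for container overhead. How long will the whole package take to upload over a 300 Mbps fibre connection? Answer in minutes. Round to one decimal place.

3.5 minutes

Audio total: 448 + 192 = 640 kbps = 0.640 Mbps.
screen recording: 2.940 Mbps × 3000 s × 1.06 = 9349.2 Mb
training video: 5.840 Mbps × 2880 s × 1.06 = 17828.4 Mb
product demo: 4.040 Mbps × 1440 s × 1.06 = 6166.7 Mb
interview recording: 7.240 Mbps × 3900 s × 1.06 = 29930.2 Mb
Total: 63274.4 Mb = 7909.3 MB.
At 300 Mbps: 63274.4 / 300 = 211 s ≈ 3.52 minutes.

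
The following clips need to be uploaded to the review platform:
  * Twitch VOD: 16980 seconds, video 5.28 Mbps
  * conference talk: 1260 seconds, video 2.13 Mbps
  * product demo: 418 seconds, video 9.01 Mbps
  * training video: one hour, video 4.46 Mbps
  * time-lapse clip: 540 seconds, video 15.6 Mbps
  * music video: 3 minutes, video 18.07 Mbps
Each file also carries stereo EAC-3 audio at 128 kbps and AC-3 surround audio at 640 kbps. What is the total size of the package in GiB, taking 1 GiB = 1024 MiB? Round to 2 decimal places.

Audio total: 128 + 640 = 768 kbps = 0.768 Mbps.
Twitch VOD: 6.048 Mbps × 16980 s = 102695.0 Mb
conference talk: 2.898 Mbps × 1260 s = 3651.5 Mb
product demo: 9.778 Mbps × 418 s = 4087.2 Mb
training video: 5.228 Mbps × 3600 s = 18820.8 Mb
time-lapse clip: 16.368 Mbps × 540 s = 8838.7 Mb
music video: 18.838 Mbps × 180 s = 3390.8 Mb
Total: 141484.1 Mb = 17685.5 MB.
= 16.47 GiB.

16.47 GiB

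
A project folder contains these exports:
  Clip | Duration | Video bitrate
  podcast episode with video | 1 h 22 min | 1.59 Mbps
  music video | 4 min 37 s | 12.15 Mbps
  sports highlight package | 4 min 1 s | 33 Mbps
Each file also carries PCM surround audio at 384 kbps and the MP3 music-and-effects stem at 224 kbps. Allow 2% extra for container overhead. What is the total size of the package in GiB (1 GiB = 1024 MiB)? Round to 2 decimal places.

Audio total: 384 + 224 = 608 kbps = 0.608 Mbps.
podcast episode with video: 2.198 Mbps × 4920 s × 1.02 = 11030.4 Mb
music video: 12.758 Mbps × 277 s × 1.02 = 3604.6 Mb
sports highlight package: 33.608 Mbps × 241 s × 1.02 = 8261.5 Mb
Total: 22896.6 Mb = 2862.1 MB.
= 2.666 GiB.

2.67 GiB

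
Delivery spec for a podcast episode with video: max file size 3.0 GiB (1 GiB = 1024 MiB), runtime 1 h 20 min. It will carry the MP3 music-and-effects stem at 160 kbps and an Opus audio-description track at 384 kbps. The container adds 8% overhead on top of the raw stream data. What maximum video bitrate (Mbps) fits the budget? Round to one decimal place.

4.4 Mbps

Budget: 3.0 GiB = 25769.8 Mb.
Stream payload after overhead: 25769.8 / 1.08 = 23860.9 Mb.
1 h 20 min = 80 min = 4800 s
Total bitrate budget: 23860.9 Mb / 4800 s = 4.971 Mbps.
Audio total: 160 + 384 = 544 kbps = 0.544 Mbps.
Video: 4.971 − 0.544 = 4.427 Mbps.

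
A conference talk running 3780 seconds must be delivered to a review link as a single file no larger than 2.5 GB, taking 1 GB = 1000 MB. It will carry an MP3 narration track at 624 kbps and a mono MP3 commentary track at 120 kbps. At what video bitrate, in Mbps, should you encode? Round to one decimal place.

Budget: 2.5 GB = 20000.0 Mb.
Total bitrate budget: 20000.0 Mb / 3780 s = 5.291 Mbps.
Audio total: 624 + 120 = 744 kbps = 0.744 Mbps.
Video: 5.291 − 0.744 = 4.547 Mbps.

4.5 Mbps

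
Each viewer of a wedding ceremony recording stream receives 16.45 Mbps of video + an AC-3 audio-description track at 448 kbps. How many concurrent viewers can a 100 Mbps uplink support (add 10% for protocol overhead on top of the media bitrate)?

Audio: 448 kbps = 0.448 Mbps.
Per-viewer media rate: 16.898 Mbps.
On the wire with 10% overhead: 18.588 Mbps.
100 Mbps = 100.0 Mbps; 100.0 / 18.588 = 5.38 → 5 viewers.

5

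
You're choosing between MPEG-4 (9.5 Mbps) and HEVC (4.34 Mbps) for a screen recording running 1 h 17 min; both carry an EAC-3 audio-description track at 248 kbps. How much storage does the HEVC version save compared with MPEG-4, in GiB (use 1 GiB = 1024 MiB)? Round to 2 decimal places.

1 h 17 min = 77 min = 4620 s
Audio: 248 kbps = 0.248 Mbps.
MPEG-4: 9.748 Mbps × 4620 s = 45035.8 Mb = 5.243 GiB.
HEVC: 4.588 Mbps × 4620 s = 21196.6 Mb = 2.468 GiB.
Saving: 5.243 − 2.468 = 2.775 GiB.

2.78 GiB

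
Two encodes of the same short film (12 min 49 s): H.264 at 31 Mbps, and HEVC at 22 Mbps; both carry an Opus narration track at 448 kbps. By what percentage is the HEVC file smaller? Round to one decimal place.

28.6%

12 min 49 s = 769 s
Audio: 448 kbps = 0.448 Mbps.
H.264: 31.448 Mbps × 769 s = 24183.5 Mb = 3.023 GB.
HEVC: 22.448 Mbps × 769 s = 17262.5 Mb = 2.158 GB.
Reduction: (1 − 2.158/3.023) × 100 = 28.62%.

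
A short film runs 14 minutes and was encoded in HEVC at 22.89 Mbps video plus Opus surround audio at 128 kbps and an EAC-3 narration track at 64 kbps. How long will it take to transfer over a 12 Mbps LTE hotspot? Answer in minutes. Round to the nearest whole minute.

14 min = 840 s
Audio total: 128 + 64 = 192 kbps = 0.192 Mbps.
Total bitrate: 23.082 Mbps.
File: 23.082 Mbps × 840 s = 19388.9 Mb.
At 12 Mbps: 19388.9 / 12 = 1615.7 s ≈ 26.9 minutes.

27 minutes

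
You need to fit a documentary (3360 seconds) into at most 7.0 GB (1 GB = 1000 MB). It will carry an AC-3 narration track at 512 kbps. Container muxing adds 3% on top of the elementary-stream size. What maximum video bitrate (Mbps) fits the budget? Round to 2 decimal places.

15.67 Mbps

Budget: 7.0 GB = 56000.0 Mb.
Stream payload after overhead: 56000.0 / 1.03 = 54368.9 Mb.
Total bitrate budget: 54368.9 Mb / 3360 s = 16.181 Mbps.
Audio: 512 kbps = 0.512 Mbps.
Video: 16.181 − 0.512 = 15.669 Mbps.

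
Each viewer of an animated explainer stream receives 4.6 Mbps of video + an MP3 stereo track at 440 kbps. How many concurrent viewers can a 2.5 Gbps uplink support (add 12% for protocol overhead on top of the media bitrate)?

442

Audio: 440 kbps = 0.440 Mbps.
Per-viewer media rate: 5.040 Mbps.
On the wire with 12% overhead: 5.645 Mbps.
2.5 Gbps = 2,500 Mbps; 2,500 / 5.645 = 442.89 → 442 viewers.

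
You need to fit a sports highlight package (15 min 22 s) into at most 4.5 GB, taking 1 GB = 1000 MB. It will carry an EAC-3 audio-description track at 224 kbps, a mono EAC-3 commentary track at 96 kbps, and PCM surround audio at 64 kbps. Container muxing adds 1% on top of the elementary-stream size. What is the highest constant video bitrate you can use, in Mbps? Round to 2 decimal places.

38.27 Mbps

Budget: 4.5 GB = 36000.0 Mb.
Stream payload after overhead: 36000.0 / 1.01 = 35643.6 Mb.
15 min 22 s = 922 s
Total bitrate budget: 35643.6 Mb / 922 s = 38.659 Mbps.
Audio total: 224 + 96 + 64 = 384 kbps = 0.384 Mbps.
Video: 38.659 − 0.384 = 38.275 Mbps.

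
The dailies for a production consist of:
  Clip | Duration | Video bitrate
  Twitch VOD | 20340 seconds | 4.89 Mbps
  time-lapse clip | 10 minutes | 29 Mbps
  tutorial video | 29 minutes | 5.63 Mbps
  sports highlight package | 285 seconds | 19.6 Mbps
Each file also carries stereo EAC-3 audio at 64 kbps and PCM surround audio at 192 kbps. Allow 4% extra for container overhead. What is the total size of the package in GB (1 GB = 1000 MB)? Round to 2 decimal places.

17.96 GB

Audio total: 64 + 192 = 256 kbps = 0.256 Mbps.
Twitch VOD: 5.146 Mbps × 20340 s × 1.04 = 108856.4 Mb
time-lapse clip: 29.256 Mbps × 600 s × 1.04 = 18255.7 Mb
tutorial video: 5.886 Mbps × 1740 s × 1.04 = 10651.3 Mb
sports highlight package: 19.856 Mbps × 285 s × 1.04 = 5885.3 Mb
Total: 143648.8 Mb = 17956.1 MB.
= 17.96 GB.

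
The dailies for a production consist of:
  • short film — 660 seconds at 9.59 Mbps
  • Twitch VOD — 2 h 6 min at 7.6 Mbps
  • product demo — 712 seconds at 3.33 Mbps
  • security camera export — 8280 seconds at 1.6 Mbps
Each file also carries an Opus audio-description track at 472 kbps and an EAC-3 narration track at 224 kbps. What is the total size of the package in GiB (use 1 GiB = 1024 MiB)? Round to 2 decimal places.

Audio total: 472 + 224 = 696 kbps = 0.696 Mbps.
short film: 10.286 Mbps × 660 s = 6788.8 Mb
Twitch VOD: 8.296 Mbps × 7560 s = 62717.8 Mb
product demo: 4.026 Mbps × 712 s = 2866.5 Mb
security camera export: 2.296 Mbps × 8280 s = 19010.9 Mb
Total: 91383.9 Mb = 11423.0 MB.
= 10.64 GiB.

10.64 GiB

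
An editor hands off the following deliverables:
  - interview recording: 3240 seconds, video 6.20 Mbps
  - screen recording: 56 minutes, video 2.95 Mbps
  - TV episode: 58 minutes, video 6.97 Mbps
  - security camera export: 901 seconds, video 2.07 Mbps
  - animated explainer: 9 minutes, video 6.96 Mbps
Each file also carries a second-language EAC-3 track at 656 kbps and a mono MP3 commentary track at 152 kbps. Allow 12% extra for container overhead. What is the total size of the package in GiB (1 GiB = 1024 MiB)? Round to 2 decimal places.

Audio total: 656 + 152 = 808 kbps = 0.808 Mbps.
interview recording: 7.008 Mbps × 3240 s × 1.12 = 25430.6 Mb
screen recording: 3.758 Mbps × 3360 s × 1.12 = 14142.1 Mb
TV episode: 7.778 Mbps × 3480 s × 1.12 = 30315.5 Mb
security camera export: 2.878 Mbps × 901 s × 1.12 = 2904.2 Mb
animated explainer: 7.768 Mbps × 540 s × 1.12 = 4698.1 Mb
Total: 77490.6 Mb = 9686.3 MB.
= 9.021 GiB.

9.02 GiB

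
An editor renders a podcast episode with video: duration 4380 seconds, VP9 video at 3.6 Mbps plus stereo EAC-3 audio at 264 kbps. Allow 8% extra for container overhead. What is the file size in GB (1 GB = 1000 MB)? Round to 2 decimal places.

2.28 GB

Audio: 264 kbps = 0.264 Mbps.
Total bitrate: 3.6 + 0.264 = 3.864 Mbps.
Stream data: 3.864 Mbps × 4380 s = 16924.3 Mb.
With 8% container overhead: ×1.08.
18,278 Mb ÷ 8 = 2,285 MB → 2.285 GB.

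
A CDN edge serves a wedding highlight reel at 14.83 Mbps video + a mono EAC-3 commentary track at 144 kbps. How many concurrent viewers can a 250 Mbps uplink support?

Audio: 144 kbps = 0.144 Mbps.
Per-viewer media rate: 14.974 Mbps.
250 Mbps = 250.0 Mbps; 250.0 / 14.974 = 16.70 → 16 viewers.

16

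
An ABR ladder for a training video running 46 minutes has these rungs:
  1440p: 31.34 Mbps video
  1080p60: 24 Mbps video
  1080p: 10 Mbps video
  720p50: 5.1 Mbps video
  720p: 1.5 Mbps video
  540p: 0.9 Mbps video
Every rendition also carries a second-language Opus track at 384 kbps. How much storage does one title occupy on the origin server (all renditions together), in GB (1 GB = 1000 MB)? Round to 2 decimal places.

46 min = 2760 s
Audio: 384 kbps = 0.384 Mbps.
Sum of rendition bitrates: (31.34+0.384) + (24+0.384) + (10+0.384) + (5.1+0.384) + (1.5+0.384) + (0.9+0.384) = 75.144 Mbps.
× 2760 s = 207,397 Mb = 25,925 MB = 25.92 GB.

25.92 GB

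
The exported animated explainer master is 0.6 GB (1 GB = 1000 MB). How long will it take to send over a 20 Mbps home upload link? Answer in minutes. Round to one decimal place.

4.0 minutes

File: 0.6 GB = 4800.0 Mb.
At 20 Mbps: 4800.0 / 20 = 240.0 s ≈ 4 minutes.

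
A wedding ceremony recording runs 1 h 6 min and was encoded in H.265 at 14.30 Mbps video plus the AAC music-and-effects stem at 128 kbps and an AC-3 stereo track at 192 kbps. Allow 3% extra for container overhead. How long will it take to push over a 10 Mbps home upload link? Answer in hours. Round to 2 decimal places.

1.66 hours

1 h 6 min = 66 min = 3960 s
Audio total: 128 + 192 = 320 kbps = 0.320 Mbps.
Total bitrate: 14.620 Mbps.
File: 14.620 Mbps × 3960 s = 57895.2 Mb.
With 3% container overhead: ×1.03. → 59632.1 Mb.
At 10 Mbps: 59632.1 / 10 = 5963.2 s ≈ 1.66 hours.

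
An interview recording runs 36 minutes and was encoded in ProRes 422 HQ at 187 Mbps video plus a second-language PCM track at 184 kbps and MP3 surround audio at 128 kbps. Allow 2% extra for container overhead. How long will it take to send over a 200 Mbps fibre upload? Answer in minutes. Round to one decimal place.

34.4 minutes

36 min = 2160 s
Audio total: 184 + 128 = 312 kbps = 0.312 Mbps.
Total bitrate: 187.312 Mbps.
File: 187.312 Mbps × 2160 s = 404593.9 Mb.
With 2% container overhead: ×1.02. → 412685.8 Mb.
At 200 Mbps: 412685.8 / 200 = 2063.4 s ≈ 34.4 minutes.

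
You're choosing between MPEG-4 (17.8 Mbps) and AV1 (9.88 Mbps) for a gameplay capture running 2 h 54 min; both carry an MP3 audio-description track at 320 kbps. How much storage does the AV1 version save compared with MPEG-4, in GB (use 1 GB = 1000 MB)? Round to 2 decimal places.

10.34 GB

2 h 54 min = 174 min = 10440 s
Audio: 320 kbps = 0.320 Mbps.
MPEG-4: 18.120 Mbps × 10440 s = 189172.8 Mb = 23.647 GB.
AV1: 10.200 Mbps × 10440 s = 106488.0 Mb = 13.311 GB.
Saving: 23.647 − 13.311 = 10.336 GB.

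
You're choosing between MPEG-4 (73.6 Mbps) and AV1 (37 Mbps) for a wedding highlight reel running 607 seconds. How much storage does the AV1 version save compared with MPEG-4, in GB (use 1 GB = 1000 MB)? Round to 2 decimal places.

MPEG-4: 73.600 Mbps × 607 s = 44675.2 Mb = 5.584 GB.
AV1: 37.000 Mbps × 607 s = 22459.0 Mb = 2.807 GB.
Saving: 5.584 − 2.807 = 2.777 GB.

2.78 GB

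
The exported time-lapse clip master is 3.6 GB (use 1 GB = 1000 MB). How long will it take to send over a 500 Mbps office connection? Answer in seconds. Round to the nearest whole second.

58 seconds

File: 3.6 GB = 28800.0 Mb.
At 500 Mbps: 28800.0 / 500 = 57.6 s ≈ 57.6 seconds.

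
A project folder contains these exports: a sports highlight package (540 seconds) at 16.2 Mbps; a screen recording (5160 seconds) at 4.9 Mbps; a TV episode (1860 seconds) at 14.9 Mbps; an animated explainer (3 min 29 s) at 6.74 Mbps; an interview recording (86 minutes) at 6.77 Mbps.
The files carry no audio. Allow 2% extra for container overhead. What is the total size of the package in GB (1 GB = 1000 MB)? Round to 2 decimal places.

12.51 GB

sports highlight package: 16.200 Mbps × 540 s × 1.02 = 8923.0 Mb
screen recording: 4.900 Mbps × 5160 s × 1.02 = 25789.7 Mb
TV episode: 14.900 Mbps × 1860 s × 1.02 = 28268.3 Mb
animated explainer: 6.740 Mbps × 209 s × 1.02 = 1436.8 Mb
interview recording: 6.770 Mbps × 5160 s × 1.02 = 35631.9 Mb
Total: 100049.6 Mb = 12506.2 MB.
= 12.51 GB.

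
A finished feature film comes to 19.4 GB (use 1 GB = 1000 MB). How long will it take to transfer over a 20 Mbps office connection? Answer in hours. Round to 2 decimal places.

2.16 hours

File: 19.4 GB = 155200.0 Mb.
At 20 Mbps: 155200.0 / 20 = 7760.0 s ≈ 2.16 hours.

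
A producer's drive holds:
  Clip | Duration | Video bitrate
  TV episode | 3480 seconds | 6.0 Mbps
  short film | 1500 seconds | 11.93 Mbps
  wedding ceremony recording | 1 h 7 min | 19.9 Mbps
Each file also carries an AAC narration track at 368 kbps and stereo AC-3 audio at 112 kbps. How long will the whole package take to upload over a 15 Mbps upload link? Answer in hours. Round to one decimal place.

Audio total: 368 + 112 = 480 kbps = 0.480 Mbps.
TV episode: 6.480 Mbps × 3480 s = 22550.4 Mb
short film: 12.410 Mbps × 1500 s = 18615.0 Mb
wedding ceremony recording: 20.380 Mbps × 4020 s = 81927.6 Mb
Total: 123093.0 Mb = 15386.6 MB.
At 15 Mbps: 123093.0 / 15 = 8206 s ≈ 2.28 hours.

2.3 hours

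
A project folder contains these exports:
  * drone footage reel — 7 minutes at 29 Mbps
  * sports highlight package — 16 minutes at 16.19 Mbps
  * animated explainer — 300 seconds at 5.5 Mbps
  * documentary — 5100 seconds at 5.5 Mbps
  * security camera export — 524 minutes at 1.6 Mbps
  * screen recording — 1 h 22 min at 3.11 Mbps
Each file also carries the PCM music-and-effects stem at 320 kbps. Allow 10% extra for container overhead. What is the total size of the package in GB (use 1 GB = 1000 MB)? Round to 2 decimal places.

Audio: 320 kbps = 0.320 Mbps.
drone footage reel: 29.320 Mbps × 420 s × 1.10 = 13545.8 Mb
sports highlight package: 16.510 Mbps × 960 s × 1.10 = 17434.6 Mb
animated explainer: 5.820 Mbps × 300 s × 1.10 = 1920.6 Mb
documentary: 5.820 Mbps × 5100 s × 1.10 = 32650.2 Mb
security camera export: 1.920 Mbps × 31440 s × 1.10 = 66401.3 Mb
screen recording: 3.430 Mbps × 4920 s × 1.10 = 18563.2 Mb
Total: 150515.6 Mb = 18814.5 MB.
= 18.81 GB.

18.81 GB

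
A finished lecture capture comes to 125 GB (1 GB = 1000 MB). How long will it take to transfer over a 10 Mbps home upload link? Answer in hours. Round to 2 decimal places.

27.78 hours

File: 125 GB = 1000000.0 Mb.
At 10 Mbps: 1000000.0 / 10 = 100000.0 s ≈ 27.8 hours.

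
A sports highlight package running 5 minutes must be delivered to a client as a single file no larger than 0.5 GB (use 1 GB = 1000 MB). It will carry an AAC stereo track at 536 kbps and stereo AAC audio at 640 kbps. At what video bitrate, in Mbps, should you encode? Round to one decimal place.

Budget: 0.5 GB = 4000.0 Mb.
5 min = 300 s
Total bitrate budget: 4000.0 Mb / 300 s = 13.333 Mbps.
Audio total: 536 + 640 = 1176 kbps = 1.176 Mbps.
Video: 13.333 − 1.176 = 12.157 Mbps.

12.2 Mbps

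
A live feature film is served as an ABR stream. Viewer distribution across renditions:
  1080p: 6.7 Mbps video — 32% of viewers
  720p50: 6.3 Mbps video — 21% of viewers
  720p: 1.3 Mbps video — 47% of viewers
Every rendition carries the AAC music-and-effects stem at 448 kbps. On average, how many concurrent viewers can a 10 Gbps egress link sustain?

Audio: 448 kbps = 0.448 Mbps.
Average per-viewer bitrate: 0.32×7.148 + 0.21×6.748 + 0.47×1.748 = 4.526 Mbps.
10 Gbps = 10,000 Mbps; 10,000 / 4.526 = 2209.46 → 2209.

2209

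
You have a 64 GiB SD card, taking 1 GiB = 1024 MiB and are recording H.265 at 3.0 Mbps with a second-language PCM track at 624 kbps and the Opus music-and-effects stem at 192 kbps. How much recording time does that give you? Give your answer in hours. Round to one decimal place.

40.0 hours

Audio total: 624 + 192 = 816 kbps = 0.816 Mbps.
Total bitrate: 3.0 + 0.816 = 3.816 Mbps.
Capacity: 64 GiB = 549,756 Mb.
Recording time: 549,756 / 3.816 = 144,066 s ≈ 40.0 hours.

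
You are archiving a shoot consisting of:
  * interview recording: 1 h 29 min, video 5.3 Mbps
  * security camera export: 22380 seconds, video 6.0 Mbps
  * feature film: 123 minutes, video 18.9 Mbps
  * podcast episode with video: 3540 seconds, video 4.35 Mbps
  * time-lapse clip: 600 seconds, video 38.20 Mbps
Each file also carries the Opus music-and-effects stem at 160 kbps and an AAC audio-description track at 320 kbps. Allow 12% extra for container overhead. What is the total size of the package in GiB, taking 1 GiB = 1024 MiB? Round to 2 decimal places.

Audio total: 160 + 320 = 480 kbps = 0.480 Mbps.
interview recording: 5.780 Mbps × 5340 s × 1.12 = 34569.0 Mb
security camera export: 6.480 Mbps × 22380 s × 1.12 = 162425.1 Mb
feature film: 19.380 Mbps × 7380 s × 1.12 = 160187.3 Mb
podcast episode with video: 4.830 Mbps × 3540 s × 1.12 = 19150.0 Mb
time-lapse clip: 38.680 Mbps × 600 s × 1.12 = 25993.0 Mb
Total: 402324.4 Mb = 50290.5 MB.
= 46.84 GiB.

46.84 GiB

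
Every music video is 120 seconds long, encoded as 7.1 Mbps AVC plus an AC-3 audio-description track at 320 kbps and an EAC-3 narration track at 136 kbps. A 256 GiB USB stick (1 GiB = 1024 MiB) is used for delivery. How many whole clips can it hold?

Audio total: 320 + 136 = 456 kbps = 0.456 Mbps.
Total bitrate: 7.556 Mbps.
Per item: 7.556 Mbps × 120 s = 906.7 Mb = 113.3 MB.
Capacity: 256 GiB = 2,199,023 Mb; 2425.25 items → 2425 complete.

2425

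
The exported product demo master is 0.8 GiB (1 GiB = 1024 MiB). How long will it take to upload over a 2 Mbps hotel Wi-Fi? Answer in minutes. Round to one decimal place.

File: 0.8 GiB = 6871.9 Mb.
At 2 Mbps: 6871.9 / 2 = 3436.0 s ≈ 57.3 minutes.

57.3 minutes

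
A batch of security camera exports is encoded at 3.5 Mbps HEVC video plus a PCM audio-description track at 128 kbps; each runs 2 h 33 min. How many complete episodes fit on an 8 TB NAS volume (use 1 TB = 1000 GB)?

1921

2 h 33 min = 153 min = 9180 s
Audio: 128 kbps = 0.128 Mbps.
Total bitrate: 3.628 Mbps.
Per item: 3.628 Mbps × 9180 s = 33,305 Mb = 4,163 MB.
Capacity: 8 TB = 64,000,000 Mb; 1921.63 items → 1921 complete.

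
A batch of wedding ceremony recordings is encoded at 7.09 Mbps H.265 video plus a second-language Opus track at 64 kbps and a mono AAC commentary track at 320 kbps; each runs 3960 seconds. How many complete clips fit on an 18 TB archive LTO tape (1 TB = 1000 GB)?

Audio total: 64 + 320 = 384 kbps = 0.384 Mbps.
Total bitrate: 7.474 Mbps.
Per item: 7.474 Mbps × 3960 s = 29,597 Mb = 3,700 MB.
Capacity: 18 TB = 144,000,000 Mb; 4865.35 items → 4865 complete.

4865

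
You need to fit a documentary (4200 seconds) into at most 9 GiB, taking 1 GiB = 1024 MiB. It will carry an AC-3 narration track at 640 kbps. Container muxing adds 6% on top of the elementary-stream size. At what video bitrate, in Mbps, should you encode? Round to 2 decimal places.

Budget: 9 GiB = 77309.4 Mb.
Stream payload after overhead: 77309.4 / 1.06 = 72933.4 Mb.
Total bitrate budget: 72933.4 Mb / 4200 s = 17.365 Mbps.
Audio: 640 kbps = 0.640 Mbps.
Video: 17.365 − 0.640 = 16.725 Mbps.

16.73 Mbps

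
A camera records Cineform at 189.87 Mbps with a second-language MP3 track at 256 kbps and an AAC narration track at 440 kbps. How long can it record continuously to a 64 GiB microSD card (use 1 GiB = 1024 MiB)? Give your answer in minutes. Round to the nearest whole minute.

Audio total: 256 + 440 = 696 kbps = 0.696 Mbps.
Total bitrate: 189.87 + 0.696 = 190.566 Mbps.
Capacity: 64 GiB = 549,756 Mb.
Recording time: 549,756 / 190.566 = 2,885 s ≈ 48.1 minutes.

48 minutes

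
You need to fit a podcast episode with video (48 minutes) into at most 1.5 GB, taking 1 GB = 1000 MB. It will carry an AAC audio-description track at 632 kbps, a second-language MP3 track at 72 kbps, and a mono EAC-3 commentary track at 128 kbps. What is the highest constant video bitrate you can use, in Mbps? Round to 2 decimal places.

Budget: 1.5 GB = 12000.0 Mb.
48 min = 2880 s
Total bitrate budget: 12000.0 Mb / 2880 s = 4.167 Mbps.
Audio total: 632 + 72 + 128 = 832 kbps = 0.832 Mbps.
Video: 4.167 − 0.832 = 3.335 Mbps.

3.33 Mbps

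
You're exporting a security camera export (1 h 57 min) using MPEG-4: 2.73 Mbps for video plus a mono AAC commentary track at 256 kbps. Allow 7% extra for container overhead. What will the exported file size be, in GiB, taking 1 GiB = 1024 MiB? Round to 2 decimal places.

2.61 GiB

1 h 57 min = 117 min = 7020 s
Audio: 256 kbps = 0.256 Mbps.
Total bitrate: 2.73 + 0.256 = 2.986 Mbps.
Stream data: 2.986 Mbps × 7020 s = 20961.7 Mb.
With 7% container overhead: ×1.07.
22,429 Mb = 2,803,630,050 bytes ÷ 1,073,741,824 = 2.611 GiB.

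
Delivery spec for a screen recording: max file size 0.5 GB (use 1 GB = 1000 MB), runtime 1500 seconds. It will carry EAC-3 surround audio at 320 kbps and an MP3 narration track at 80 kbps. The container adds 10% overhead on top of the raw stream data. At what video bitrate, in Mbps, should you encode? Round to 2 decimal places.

2.02 Mbps

Budget: 0.5 GB = 4000.0 Mb.
Stream payload after overhead: 4000.0 / 1.10 = 3636.4 Mb.
Total bitrate budget: 3636.4 Mb / 1500 s = 2.424 Mbps.
Audio total: 320 + 80 = 400 kbps = 0.400 Mbps.
Video: 2.424 − 0.400 = 2.024 Mbps.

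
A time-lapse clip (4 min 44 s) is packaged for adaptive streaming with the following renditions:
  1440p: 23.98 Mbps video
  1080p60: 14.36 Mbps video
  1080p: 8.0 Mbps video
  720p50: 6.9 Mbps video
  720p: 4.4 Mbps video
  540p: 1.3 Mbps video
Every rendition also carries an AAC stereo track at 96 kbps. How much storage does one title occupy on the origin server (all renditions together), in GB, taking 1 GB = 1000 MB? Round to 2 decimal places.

4 min 44 s = 284 s
Audio: 96 kbps = 0.096 Mbps.
Sum of rendition bitrates: (23.98+0.096) + (14.36+0.096) + (8.0+0.096) + (6.9+0.096) + (4.4+0.096) + (1.3+0.096) = 59.516 Mbps.
× 284 s = 16,903 Mb = 2,113 MB = 2.113 GB.

2.11 GB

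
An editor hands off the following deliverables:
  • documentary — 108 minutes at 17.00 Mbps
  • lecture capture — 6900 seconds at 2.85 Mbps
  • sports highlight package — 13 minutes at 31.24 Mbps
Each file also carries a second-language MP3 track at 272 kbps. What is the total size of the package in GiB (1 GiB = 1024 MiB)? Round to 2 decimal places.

18.40 GiB

Audio: 272 kbps = 0.272 Mbps.
documentary: 17.272 Mbps × 6480 s = 111922.6 Mb
lecture capture: 3.122 Mbps × 6900 s = 21541.8 Mb
sports highlight package: 31.512 Mbps × 780 s = 24579.4 Mb
Total: 158043.7 Mb = 19755.5 MB.
= 18.40 GiB.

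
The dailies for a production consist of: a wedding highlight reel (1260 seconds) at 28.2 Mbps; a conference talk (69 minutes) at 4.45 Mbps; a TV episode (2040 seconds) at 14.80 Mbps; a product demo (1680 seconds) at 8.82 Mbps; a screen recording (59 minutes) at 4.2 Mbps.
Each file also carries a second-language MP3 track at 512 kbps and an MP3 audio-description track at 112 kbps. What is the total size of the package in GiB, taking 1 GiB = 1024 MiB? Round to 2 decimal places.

Audio total: 512 + 112 = 624 kbps = 0.624 Mbps.
wedding highlight reel: 28.824 Mbps × 1260 s = 36318.2 Mb
conference talk: 5.074 Mbps × 4140 s = 21006.4 Mb
TV episode: 15.424 Mbps × 2040 s = 31465.0 Mb
product demo: 9.444 Mbps × 1680 s = 15865.9 Mb
screen recording: 4.824 Mbps × 3540 s = 17077.0 Mb
Total: 121732.4 Mb = 15216.6 MB.
= 14.17 GiB.

14.17 GiB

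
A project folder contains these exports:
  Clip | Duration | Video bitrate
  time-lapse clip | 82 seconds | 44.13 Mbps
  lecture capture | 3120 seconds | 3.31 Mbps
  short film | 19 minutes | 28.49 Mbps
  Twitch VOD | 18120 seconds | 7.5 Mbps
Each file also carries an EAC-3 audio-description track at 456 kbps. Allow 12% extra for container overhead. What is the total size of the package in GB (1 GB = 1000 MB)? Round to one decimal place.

Audio: 456 kbps = 0.456 Mbps.
time-lapse clip: 44.586 Mbps × 82 s × 1.12 = 4094.8 Mb
lecture capture: 3.766 Mbps × 3120 s × 1.12 = 13159.9 Mb
short film: 28.946 Mbps × 1140 s × 1.12 = 36958.3 Mb
Twitch VOD: 7.956 Mbps × 18120 s × 1.12 = 161462.2 Mb
Total: 215675.2 Mb = 26959.4 MB.
= 26.96 GB.

27.0 GB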